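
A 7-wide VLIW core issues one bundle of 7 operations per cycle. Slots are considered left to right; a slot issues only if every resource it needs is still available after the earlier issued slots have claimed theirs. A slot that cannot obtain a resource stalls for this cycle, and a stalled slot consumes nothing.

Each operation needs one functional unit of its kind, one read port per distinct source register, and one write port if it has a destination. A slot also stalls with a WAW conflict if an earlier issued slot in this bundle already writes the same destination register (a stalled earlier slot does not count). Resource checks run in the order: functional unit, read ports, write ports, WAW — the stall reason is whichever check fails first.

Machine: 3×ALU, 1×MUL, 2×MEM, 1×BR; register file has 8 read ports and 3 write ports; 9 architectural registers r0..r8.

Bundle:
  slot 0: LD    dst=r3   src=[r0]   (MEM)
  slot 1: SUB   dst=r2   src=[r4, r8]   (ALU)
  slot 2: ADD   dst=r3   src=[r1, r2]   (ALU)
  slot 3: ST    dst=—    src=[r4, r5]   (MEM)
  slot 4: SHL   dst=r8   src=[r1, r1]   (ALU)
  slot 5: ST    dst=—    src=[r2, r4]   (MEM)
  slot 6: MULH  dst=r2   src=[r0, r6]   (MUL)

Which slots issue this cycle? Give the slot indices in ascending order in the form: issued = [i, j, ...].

(0) want 1×MEM +1rd +1wr — yes → AL3|MU1|ME1|BR1|rd7|wr2
(1) want 1×ALU +2rd +1wr — yes → AL2|MU1|ME1|BR1|rd5|wr1
(2) want 1×ALU +2rd +1wr — WAW → AL2|MU1|ME1|BR1|rd5|wr1
(3) want 1×MEM +2rd +0wr — yes → AL2|MU1|ME0|BR1|rd3|wr1
(4) want 1×ALU +1rd +1wr — yes → AL1|MU1|ME0|BR1|rd2|wr0
(5) want 1×MEM +2rd +0wr — FU → AL1|MU1|ME0|BR1|rd2|wr0
(6) want 1×MUL +2rd +1wr — WR_PORT → AL1|MU1|ME0|BR1|rd2|wr0

issued = [0, 1, 3, 4]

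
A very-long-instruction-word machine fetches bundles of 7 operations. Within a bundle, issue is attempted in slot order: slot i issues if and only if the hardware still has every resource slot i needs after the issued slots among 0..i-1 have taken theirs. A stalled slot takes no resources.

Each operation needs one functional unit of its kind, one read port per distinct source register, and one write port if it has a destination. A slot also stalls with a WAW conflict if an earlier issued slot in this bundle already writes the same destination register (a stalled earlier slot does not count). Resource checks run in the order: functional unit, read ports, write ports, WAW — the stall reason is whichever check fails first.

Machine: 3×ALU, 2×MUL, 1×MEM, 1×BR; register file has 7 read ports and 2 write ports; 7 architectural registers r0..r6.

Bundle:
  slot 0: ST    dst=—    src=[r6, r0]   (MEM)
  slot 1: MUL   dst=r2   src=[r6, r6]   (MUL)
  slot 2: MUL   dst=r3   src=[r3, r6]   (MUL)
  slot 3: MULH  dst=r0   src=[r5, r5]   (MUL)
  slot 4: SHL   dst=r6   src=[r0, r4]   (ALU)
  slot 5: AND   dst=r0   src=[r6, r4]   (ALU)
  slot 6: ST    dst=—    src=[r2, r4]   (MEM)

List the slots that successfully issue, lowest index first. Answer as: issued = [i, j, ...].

issued = [0, 1, 2]

[0] MEM needs rd=2 wr=0: ok; after: ALU=3 MUL=2 MEM=0 BR=1, R=5, W=2
[1] MUL needs rd=1 wr=1: ok; after: ALU=3 MUL=1 MEM=0 BR=1, R=4, W=1
[2] MUL needs rd=2 wr=1: ok; after: ALU=3 MUL=0 MEM=0 BR=1, R=2, W=0
[3] MUL needs rd=1 wr=1: FU; after: ALU=3 MUL=0 MEM=0 BR=1, R=2, W=0
[4] ALU needs rd=2 wr=1: WR_PORT; after: ALU=3 MUL=0 MEM=0 BR=1, R=2, W=0
[5] ALU needs rd=2 wr=1: WR_PORT; after: ALU=3 MUL=0 MEM=0 BR=1, R=2, W=0
[6] MEM needs rd=2 wr=0: FU; after: ALU=3 MUL=0 MEM=0 BR=1, R=2, W=0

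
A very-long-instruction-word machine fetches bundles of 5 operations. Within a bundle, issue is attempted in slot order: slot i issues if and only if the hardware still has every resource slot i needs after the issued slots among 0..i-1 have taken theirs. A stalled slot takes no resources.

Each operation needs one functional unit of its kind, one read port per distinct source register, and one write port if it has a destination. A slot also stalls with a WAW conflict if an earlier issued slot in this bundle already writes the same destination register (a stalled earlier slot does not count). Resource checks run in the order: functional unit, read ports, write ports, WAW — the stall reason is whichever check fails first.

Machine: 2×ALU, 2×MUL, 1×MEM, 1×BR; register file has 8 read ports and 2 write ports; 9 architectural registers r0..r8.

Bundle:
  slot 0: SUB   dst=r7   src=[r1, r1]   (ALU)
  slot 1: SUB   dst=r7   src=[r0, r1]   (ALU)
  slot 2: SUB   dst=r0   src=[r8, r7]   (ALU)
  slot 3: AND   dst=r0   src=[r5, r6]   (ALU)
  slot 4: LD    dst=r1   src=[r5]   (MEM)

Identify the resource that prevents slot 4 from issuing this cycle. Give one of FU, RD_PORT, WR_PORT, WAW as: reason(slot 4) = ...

reason(slot 4) = WR_PORT

  0. ALU→r7 ⇒ go  {1A/2Mu/1Ld/1B | 7r 1w}
  1. ALU→r7 ⇒ no(WAW)  {1A/2Mu/1Ld/1B | 7r 1w}
  2. ALU→r0 ⇒ go  {0A/2Mu/1Ld/1B | 5r 0w}
  3. ALU→r0 ⇒ no(FU)  {0A/2Mu/1Ld/1B | 5r 0w}
  4. MEM→r1 ⇒ no(WR_PORT)  {0A/2Mu/1Ld/1B | 5r 0w}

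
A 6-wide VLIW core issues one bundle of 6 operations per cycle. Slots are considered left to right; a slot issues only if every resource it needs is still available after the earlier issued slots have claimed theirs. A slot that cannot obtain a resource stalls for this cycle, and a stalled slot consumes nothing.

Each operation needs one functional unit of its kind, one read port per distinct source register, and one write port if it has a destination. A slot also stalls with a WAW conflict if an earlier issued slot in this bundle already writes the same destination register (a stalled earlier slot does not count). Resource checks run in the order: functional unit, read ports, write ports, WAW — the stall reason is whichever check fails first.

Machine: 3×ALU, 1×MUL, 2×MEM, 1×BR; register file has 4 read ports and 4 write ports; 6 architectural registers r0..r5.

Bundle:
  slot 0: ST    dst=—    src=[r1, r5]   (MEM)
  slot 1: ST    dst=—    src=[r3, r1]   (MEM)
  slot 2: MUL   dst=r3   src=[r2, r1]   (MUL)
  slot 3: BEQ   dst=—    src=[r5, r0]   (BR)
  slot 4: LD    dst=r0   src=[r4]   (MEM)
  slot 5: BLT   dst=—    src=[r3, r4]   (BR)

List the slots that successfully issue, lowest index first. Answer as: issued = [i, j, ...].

issued = [0, 1]

(0) want 1×MEM +2rd +0wr — yes → AL3|MU1|ME1|BR1|rd2|wr4
(1) want 1×MEM +2rd +0wr — yes → AL3|MU1|ME0|BR1|rd0|wr4
(2) want 1×MUL +2rd +1wr — RD_PORT → AL3|MU1|ME0|BR1|rd0|wr4
(3) want 1×BR +2rd +0wr — RD_PORT → AL3|MU1|ME0|BR1|rd0|wr4
(4) want 1×MEM +1rd +1wr — FU → AL3|MU1|ME0|BR1|rd0|wr4
(5) want 1×BR +2rd +0wr — RD_PORT → AL3|MU1|ME0|BR1|rd0|wr4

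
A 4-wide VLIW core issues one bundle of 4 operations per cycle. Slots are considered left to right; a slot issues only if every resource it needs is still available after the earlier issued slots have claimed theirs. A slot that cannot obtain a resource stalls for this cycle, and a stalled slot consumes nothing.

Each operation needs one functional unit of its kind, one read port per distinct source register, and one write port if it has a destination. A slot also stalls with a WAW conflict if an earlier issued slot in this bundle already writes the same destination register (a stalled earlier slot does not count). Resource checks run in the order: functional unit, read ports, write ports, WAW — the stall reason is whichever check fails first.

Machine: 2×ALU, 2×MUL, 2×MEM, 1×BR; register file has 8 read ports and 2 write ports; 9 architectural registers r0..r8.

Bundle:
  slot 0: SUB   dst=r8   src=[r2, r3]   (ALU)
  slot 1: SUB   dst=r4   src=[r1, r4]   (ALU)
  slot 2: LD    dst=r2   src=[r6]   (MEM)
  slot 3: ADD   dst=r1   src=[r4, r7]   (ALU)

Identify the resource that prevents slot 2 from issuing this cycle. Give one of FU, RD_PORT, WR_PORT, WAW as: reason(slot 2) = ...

(0) want 1×ALU +2rd +1wr — yes → AL1|MU2|ME2|BR1|rd6|wr1
(1) want 1×ALU +2rd +1wr — yes → AL0|MU2|ME2|BR1|rd4|wr0
(2) want 1×MEM +1rd +1wr — WR_PORT → AL0|MU2|ME2|BR1|rd4|wr0
(3) want 1×ALU +2rd +1wr — FU → AL0|MU2|ME2|BR1|rd4|wr0

reason(slot 2) = WR_PORT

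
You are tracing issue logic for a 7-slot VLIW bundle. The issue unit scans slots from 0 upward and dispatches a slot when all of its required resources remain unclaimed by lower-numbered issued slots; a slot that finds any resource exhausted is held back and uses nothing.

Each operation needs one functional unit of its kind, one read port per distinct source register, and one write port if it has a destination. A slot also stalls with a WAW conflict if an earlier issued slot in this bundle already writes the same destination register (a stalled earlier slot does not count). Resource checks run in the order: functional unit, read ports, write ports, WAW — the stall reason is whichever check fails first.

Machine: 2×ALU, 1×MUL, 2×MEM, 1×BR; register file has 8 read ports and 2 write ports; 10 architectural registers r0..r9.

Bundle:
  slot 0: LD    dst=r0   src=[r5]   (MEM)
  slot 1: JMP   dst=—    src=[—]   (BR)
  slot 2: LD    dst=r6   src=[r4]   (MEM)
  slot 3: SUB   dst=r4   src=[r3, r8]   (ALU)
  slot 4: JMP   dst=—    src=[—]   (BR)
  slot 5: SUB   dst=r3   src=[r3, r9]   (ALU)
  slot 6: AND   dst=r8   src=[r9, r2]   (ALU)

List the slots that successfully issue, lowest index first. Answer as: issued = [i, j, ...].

issued = [0, 1, 2]

  0. MEM→r0 ⇒ go  {2A/1Mu/1Ld/1B | 7r 1w}
  1. BR ⇒ go  {2A/1Mu/1Ld/0B | 7r 1w}
  2. MEM→r6 ⇒ go  {2A/1Mu/0Ld/0B | 6r 0w}
  3. ALU→r4 ⇒ no(WR_PORT)  {2A/1Mu/0Ld/0B | 6r 0w}
  4. BR ⇒ no(FU)  {2A/1Mu/0Ld/0B | 6r 0w}
  5. ALU→r3 ⇒ no(WR_PORT)  {2A/1Mu/0Ld/0B | 6r 0w}
  6. ALU→r8 ⇒ no(WR_PORT)  {2A/1Mu/0Ld/0B | 6r 0w}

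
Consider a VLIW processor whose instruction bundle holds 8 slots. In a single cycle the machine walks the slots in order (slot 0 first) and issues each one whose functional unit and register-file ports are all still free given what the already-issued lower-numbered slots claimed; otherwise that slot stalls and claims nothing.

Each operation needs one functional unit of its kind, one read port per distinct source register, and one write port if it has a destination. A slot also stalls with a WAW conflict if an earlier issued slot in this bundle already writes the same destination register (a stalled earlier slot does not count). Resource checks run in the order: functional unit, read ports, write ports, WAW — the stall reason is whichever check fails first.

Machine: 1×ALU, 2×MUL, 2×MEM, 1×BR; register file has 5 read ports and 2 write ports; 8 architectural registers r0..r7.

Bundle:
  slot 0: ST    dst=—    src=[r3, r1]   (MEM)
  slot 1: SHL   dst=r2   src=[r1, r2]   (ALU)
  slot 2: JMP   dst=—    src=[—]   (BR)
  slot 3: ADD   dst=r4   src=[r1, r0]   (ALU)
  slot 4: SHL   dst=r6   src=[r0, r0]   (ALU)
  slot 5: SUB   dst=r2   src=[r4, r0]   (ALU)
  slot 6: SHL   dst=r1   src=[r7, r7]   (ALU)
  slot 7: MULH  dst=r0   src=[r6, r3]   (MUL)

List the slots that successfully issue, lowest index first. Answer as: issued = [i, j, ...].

issued = [0, 1, 2]

(0) want 1×MEM +2rd +0wr — yes → AL1|MU2|ME1|BR1|rd3|wr2
(1) want 1×ALU +2rd +1wr — yes → AL0|MU2|ME1|BR1|rd1|wr1
(2) want 1×BR +0rd +0wr — yes → AL0|MU2|ME1|BR0|rd1|wr1
(3) want 1×ALU +2rd +1wr — FU → AL0|MU2|ME1|BR0|rd1|wr1
(4) want 1×ALU +1rd +1wr — FU → AL0|MU2|ME1|BR0|rd1|wr1
(5) want 1×ALU +2rd +1wr — FU → AL0|MU2|ME1|BR0|rd1|wr1
(6) want 1×ALU +1rd +1wr — FU → AL0|MU2|ME1|BR0|rd1|wr1
(7) want 1×MUL +2rd +1wr — RD_PORT → AL0|MU2|ME1|BR0|rd1|wr1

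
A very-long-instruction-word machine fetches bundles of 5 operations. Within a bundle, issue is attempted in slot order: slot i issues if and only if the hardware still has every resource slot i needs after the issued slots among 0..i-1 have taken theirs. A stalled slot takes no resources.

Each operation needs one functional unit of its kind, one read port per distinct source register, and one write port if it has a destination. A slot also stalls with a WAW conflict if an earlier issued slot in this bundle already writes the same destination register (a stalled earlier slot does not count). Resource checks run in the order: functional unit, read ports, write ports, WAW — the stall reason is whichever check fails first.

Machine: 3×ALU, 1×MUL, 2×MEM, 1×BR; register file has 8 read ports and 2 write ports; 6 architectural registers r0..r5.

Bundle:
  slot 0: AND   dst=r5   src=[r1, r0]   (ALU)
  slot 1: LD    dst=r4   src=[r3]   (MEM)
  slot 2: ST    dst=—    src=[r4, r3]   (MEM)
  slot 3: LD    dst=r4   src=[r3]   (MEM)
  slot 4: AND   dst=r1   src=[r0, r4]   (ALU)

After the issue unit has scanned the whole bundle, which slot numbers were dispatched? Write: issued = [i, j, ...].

issued = [0, 1, 2]

  0. ALU→r5 ⇒ go  {2A/1Mu/2Ld/1B | 6r 1w}
  1. MEM→r4 ⇒ go  {2A/1Mu/1Ld/1B | 5r 0w}
  2. MEM ⇒ go  {2A/1Mu/0Ld/1B | 3r 0w}
  3. MEM→r4 ⇒ no(FU)  {2A/1Mu/0Ld/1B | 3r 0w}
  4. ALU→r1 ⇒ no(WR_PORT)  {2A/1Mu/0Ld/1B | 3r 0w}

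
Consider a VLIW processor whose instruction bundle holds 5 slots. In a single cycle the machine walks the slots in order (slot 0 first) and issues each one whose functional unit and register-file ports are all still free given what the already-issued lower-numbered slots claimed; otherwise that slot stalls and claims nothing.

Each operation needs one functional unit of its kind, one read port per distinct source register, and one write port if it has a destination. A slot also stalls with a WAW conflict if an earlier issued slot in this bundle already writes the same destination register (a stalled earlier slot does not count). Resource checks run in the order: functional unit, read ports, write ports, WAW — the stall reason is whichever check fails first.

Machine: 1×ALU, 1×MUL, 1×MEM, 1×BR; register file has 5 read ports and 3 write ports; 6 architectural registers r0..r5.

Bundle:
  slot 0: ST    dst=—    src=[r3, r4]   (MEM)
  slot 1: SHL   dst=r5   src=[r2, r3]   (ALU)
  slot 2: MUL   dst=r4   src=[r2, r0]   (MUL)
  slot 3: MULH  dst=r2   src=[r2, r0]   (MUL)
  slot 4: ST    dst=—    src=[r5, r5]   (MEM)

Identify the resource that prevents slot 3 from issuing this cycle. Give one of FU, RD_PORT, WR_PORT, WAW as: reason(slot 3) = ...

reason(slot 3) = RD_PORT

[0] MEM needs rd=2 wr=0: ok; after: ALU=1 MUL=1 MEM=0 BR=1, R=3, W=3
[1] ALU needs rd=2 wr=1: ok; after: ALU=0 MUL=1 MEM=0 BR=1, R=1, W=2
[2] MUL needs rd=2 wr=1: RD_PORT; after: ALU=0 MUL=1 MEM=0 BR=1, R=1, W=2
[3] MUL needs rd=2 wr=1: RD_PORT; after: ALU=0 MUL=1 MEM=0 BR=1, R=1, W=2
[4] MEM needs rd=1 wr=0: FU; after: ALU=0 MUL=1 MEM=0 BR=1, R=1, W=2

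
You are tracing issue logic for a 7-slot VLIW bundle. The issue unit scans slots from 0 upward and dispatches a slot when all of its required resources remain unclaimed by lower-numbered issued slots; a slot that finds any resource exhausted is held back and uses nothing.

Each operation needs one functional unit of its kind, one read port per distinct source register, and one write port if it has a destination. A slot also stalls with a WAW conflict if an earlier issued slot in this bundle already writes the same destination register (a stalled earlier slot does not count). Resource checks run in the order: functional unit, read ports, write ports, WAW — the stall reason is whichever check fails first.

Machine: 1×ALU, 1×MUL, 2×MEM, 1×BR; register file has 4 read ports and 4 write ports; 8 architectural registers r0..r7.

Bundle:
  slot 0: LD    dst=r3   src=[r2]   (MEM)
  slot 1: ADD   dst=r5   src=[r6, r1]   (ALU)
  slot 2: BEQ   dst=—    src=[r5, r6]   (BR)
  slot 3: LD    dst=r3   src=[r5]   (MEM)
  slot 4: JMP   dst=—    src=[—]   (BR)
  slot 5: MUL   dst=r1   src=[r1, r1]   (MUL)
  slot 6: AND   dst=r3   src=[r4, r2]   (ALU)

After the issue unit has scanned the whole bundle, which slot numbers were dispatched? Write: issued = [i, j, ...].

issued = [0, 1, 4, 5]

(0) want 1×MEM +1rd +1wr — yes → AL1|MU1|ME1|BR1|rd3|wr3
(1) want 1×ALU +2rd +1wr — yes → AL0|MU1|ME1|BR1|rd1|wr2
(2) want 1×BR +2rd +0wr — RD_PORT → AL0|MU1|ME1|BR1|rd1|wr2
(3) want 1×MEM +1rd +1wr — WAW → AL0|MU1|ME1|BR1|rd1|wr2
(4) want 1×BR +0rd +0wr — yes → AL0|MU1|ME1|BR0|rd1|wr2
(5) want 1×MUL +1rd +1wr — yes → AL0|MU0|ME1|BR0|rd0|wr1
(6) want 1×ALU +2rd +1wr — FU → AL0|MU0|ME1|BR0|rd0|wr1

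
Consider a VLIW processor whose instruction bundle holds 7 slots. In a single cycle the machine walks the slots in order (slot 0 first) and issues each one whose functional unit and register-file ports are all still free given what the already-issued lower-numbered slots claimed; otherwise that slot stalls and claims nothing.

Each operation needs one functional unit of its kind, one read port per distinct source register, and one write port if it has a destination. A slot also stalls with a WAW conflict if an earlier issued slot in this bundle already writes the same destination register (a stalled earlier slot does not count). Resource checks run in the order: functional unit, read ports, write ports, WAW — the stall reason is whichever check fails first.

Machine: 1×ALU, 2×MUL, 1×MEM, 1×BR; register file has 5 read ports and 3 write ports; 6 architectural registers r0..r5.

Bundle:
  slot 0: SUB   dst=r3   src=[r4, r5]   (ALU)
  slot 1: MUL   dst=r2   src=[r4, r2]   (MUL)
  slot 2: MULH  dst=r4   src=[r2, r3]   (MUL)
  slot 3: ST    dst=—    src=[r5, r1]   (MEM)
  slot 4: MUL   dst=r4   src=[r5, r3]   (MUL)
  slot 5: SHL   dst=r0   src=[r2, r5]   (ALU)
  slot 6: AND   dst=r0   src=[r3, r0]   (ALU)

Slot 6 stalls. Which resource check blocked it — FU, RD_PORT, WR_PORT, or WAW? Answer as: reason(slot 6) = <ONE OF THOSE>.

slot 0 (ALU): ISSUE — free A0,Mu2,Ld1,B1 rp3 wp2
slot 1 (MUL): ISSUE — free A0,Mu1,Ld1,B1 rp1 wp1
slot 2 (MUL): stall RD_PORT — free A0,Mu1,Ld1,B1 rp1 wp1
slot 3 (MEM): stall RD_PORT — free A0,Mu1,Ld1,B1 rp1 wp1
slot 4 (MUL): stall RD_PORT — free A0,Mu1,Ld1,B1 rp1 wp1
slot 5 (ALU): stall FU — free A0,Mu1,Ld1,B1 rp1 wp1
slot 6 (ALU): stall FU — free A0,Mu1,Ld1,B1 rp1 wp1

reason(slot 6) = FU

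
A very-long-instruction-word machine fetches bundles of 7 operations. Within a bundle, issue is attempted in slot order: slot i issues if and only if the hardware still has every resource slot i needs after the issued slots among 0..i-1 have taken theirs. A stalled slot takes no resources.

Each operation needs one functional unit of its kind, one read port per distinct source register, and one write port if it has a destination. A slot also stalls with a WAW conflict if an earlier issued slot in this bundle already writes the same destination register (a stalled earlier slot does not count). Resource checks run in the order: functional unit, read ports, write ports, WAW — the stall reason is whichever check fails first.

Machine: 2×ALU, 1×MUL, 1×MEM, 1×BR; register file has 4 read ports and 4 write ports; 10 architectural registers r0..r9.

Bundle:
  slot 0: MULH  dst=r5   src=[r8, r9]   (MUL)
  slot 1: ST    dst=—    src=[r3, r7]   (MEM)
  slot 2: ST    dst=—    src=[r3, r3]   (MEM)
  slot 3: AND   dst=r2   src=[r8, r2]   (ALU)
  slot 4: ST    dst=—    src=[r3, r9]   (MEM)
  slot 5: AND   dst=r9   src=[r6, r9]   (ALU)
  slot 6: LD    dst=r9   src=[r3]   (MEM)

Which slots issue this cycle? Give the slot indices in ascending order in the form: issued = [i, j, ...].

issued = [0, 1]

(0) want 1×MUL +2rd +1wr — yes → AL2|MU0|ME1|BR1|rd2|wr3
(1) want 1×MEM +2rd +0wr — yes → AL2|MU0|ME0|BR1|rd0|wr3
(2) want 1×MEM +1rd +0wr — FU → AL2|MU0|ME0|BR1|rd0|wr3
(3) want 1×ALU +2rd +1wr — RD_PORT → AL2|MU0|ME0|BR1|rd0|wr3
(4) want 1×MEM +2rd +0wr — FU → AL2|MU0|ME0|BR1|rd0|wr3
(5) want 1×ALU +2rd +1wr — RD_PORT → AL2|MU0|ME0|BR1|rd0|wr3
(6) want 1×MEM +1rd +1wr — FU → AL2|MU0|ME0|BR1|rd0|wr3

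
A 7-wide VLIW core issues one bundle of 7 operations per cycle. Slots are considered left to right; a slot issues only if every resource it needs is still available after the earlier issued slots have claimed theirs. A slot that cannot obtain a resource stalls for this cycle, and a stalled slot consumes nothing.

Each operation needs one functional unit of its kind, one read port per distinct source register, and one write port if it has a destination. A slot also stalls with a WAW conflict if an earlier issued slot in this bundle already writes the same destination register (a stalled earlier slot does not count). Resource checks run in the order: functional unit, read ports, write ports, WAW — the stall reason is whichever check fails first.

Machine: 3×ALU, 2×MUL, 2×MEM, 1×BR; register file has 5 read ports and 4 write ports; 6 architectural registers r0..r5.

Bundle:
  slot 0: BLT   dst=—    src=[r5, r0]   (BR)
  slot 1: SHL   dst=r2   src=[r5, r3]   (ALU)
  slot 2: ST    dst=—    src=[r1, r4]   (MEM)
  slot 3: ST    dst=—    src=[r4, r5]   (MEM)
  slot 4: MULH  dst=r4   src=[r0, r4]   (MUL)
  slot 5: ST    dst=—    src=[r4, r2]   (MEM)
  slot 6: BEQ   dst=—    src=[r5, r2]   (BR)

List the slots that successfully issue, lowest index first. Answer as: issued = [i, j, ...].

[0] BR needs rd=2 wr=0: ok; after: ALU=3 MUL=2 MEM=2 BR=0, R=3, W=4
[1] ALU needs rd=2 wr=1: ok; after: ALU=2 MUL=2 MEM=2 BR=0, R=1, W=3
[2] MEM needs rd=2 wr=0: RD_PORT; after: ALU=2 MUL=2 MEM=2 BR=0, R=1, W=3
[3] MEM needs rd=2 wr=0: RD_PORT; after: ALU=2 MUL=2 MEM=2 BR=0, R=1, W=3
[4] MUL needs rd=2 wr=1: RD_PORT; after: ALU=2 MUL=2 MEM=2 BR=0, R=1, W=3
[5] MEM needs rd=2 wr=0: RD_PORT; after: ALU=2 MUL=2 MEM=2 BR=0, R=1, W=3
[6] BR needs rd=2 wr=0: FU; after: ALU=2 MUL=2 MEM=2 BR=0, R=1, W=3

issued = [0, 1]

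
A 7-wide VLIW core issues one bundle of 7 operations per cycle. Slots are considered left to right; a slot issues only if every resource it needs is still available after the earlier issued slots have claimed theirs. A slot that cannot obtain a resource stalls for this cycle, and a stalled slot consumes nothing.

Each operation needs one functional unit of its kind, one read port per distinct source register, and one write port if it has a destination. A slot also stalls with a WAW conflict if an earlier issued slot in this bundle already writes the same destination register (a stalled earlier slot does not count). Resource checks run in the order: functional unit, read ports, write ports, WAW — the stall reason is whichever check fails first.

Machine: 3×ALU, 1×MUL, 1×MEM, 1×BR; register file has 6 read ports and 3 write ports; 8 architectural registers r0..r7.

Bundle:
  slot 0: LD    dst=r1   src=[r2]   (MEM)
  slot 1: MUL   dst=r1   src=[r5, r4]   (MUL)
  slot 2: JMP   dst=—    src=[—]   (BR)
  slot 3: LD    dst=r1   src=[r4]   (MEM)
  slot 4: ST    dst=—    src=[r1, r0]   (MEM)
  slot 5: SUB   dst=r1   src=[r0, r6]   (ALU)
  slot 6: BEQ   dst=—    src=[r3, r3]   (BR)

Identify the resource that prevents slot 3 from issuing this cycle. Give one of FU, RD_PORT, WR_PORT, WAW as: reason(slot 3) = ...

[0] MEM needs rd=1 wr=1: ok; after: ALU=3 MUL=1 MEM=0 BR=1, R=5, W=2
[1] MUL needs rd=2 wr=1: WAW; after: ALU=3 MUL=1 MEM=0 BR=1, R=5, W=2
[2] BR needs rd=0 wr=0: ok; after: ALU=3 MUL=1 MEM=0 BR=0, R=5, W=2
[3] MEM needs rd=1 wr=1: FU; after: ALU=3 MUL=1 MEM=0 BR=0, R=5, W=2
[4] MEM needs rd=2 wr=0: FU; after: ALU=3 MUL=1 MEM=0 BR=0, R=5, W=2
[5] ALU needs rd=2 wr=1: WAW; after: ALU=3 MUL=1 MEM=0 BR=0, R=5, W=2
[6] BR needs rd=1 wr=0: FU; after: ALU=3 MUL=1 MEM=0 BR=0, R=5, W=2

reason(slot 3) = FU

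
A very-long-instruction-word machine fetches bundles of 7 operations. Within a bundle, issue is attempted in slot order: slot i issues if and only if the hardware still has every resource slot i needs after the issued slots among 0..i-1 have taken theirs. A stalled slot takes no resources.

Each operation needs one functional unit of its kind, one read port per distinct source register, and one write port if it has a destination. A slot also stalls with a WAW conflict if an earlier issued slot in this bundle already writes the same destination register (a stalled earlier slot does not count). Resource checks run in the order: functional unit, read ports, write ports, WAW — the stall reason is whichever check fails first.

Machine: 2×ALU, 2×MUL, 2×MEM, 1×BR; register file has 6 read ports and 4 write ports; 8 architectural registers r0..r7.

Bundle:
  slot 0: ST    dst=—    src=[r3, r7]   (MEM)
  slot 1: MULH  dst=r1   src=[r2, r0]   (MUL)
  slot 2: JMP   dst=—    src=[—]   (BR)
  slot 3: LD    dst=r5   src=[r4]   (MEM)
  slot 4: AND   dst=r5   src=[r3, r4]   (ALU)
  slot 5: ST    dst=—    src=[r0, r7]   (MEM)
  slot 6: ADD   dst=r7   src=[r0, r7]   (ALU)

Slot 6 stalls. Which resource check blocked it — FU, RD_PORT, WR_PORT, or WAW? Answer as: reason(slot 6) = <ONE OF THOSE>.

  0. MEM ⇒ go  {2A/2Mu/1Ld/1B | 4r 4w}
  1. MUL→r1 ⇒ go  {2A/1Mu/1Ld/1B | 2r 3w}
  2. BR ⇒ go  {2A/1Mu/1Ld/0B | 2r 3w}
  3. MEM→r5 ⇒ go  {2A/1Mu/0Ld/0B | 1r 2w}
  4. ALU→r5 ⇒ no(RD_PORT)  {2A/1Mu/0Ld/0B | 1r 2w}
  5. MEM ⇒ no(FU)  {2A/1Mu/0Ld/0B | 1r 2w}
  6. ALU→r7 ⇒ no(RD_PORT)  {2A/1Mu/0Ld/0B | 1r 2w}

reason(slot 6) = RD_PORT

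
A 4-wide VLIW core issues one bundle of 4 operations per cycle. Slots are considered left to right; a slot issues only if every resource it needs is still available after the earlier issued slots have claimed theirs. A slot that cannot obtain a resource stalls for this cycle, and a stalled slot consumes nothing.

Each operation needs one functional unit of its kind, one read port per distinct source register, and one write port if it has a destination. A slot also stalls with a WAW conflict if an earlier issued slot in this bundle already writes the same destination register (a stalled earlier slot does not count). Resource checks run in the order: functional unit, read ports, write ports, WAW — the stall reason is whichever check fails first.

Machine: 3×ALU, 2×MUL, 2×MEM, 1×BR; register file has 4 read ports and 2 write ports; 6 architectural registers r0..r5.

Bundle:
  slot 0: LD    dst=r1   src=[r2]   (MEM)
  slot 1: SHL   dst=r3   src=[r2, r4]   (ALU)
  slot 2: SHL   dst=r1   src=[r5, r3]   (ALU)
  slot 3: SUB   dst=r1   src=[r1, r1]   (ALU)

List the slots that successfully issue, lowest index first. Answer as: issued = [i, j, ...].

(0) want 1×MEM +1rd +1wr — yes → AL3|MU2|ME1|BR1|rd3|wr1
(1) want 1×ALU +2rd +1wr — yes → AL2|MU2|ME1|BR1|rd1|wr0
(2) want 1×ALU +2rd +1wr — RD_PORT → AL2|MU2|ME1|BR1|rd1|wr0
(3) want 1×ALU +1rd +1wr — WR_PORT → AL2|MU2|ME1|BR1|rd1|wr0

issued = [0, 1]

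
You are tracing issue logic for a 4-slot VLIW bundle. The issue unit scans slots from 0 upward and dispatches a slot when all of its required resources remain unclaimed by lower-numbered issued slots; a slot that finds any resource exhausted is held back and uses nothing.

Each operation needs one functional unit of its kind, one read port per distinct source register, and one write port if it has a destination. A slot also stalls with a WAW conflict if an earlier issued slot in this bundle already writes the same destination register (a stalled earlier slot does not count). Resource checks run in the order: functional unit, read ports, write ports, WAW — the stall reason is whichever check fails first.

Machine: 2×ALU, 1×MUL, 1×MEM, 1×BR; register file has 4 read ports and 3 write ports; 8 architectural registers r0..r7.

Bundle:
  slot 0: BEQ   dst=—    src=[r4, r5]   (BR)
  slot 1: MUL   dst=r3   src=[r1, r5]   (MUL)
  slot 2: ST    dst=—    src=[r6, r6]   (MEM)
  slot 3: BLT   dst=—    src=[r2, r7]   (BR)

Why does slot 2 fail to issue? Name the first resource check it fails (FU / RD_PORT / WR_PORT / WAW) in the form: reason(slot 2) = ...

  0. BR ⇒ go  {2A/1Mu/1Ld/0B | 2r 3w}
  1. MUL→r3 ⇒ go  {2A/0Mu/1Ld/0B | 0r 2w}
  2. MEM ⇒ no(RD_PORT)  {2A/0Mu/1Ld/0B | 0r 2w}
  3. BR ⇒ no(FU)  {2A/0Mu/1Ld/0B | 0r 2w}

reason(slot 2) = RD_PORT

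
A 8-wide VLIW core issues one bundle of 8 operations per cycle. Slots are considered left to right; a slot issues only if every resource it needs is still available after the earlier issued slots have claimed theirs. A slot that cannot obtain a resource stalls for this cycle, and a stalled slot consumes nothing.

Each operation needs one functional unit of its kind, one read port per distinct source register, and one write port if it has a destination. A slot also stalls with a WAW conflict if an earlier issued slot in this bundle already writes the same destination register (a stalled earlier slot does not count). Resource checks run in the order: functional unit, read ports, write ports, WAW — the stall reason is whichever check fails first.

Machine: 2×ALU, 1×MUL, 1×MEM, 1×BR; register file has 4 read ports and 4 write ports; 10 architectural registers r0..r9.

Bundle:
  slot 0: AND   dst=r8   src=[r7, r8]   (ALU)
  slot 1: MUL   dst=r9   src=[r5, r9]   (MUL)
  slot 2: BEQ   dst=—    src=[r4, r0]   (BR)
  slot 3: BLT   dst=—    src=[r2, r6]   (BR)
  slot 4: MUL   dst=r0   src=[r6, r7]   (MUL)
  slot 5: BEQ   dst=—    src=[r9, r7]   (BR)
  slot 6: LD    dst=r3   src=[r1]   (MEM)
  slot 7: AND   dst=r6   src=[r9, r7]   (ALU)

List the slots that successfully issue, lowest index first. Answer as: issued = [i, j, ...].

issued = [0, 1]

(0) want 1×ALU +2rd +1wr — yes → AL1|MU1|ME1|BR1|rd2|wr3
(1) want 1×MUL +2rd +1wr — yes → AL1|MU0|ME1|BR1|rd0|wr2
(2) want 1×BR +2rd +0wr — RD_PORT → AL1|MU0|ME1|BR1|rd0|wr2
(3) want 1×BR +2rd +0wr — RD_PORT → AL1|MU0|ME1|BR1|rd0|wr2
(4) want 1×MUL +2rd +1wr — FU → AL1|MU0|ME1|BR1|rd0|wr2
(5) want 1×BR +2rd +0wr — RD_PORT → AL1|MU0|ME1|BR1|rd0|wr2
(6) want 1×MEM +1rd +1wr — RD_PORT → AL1|MU0|ME1|BR1|rd0|wr2
(7) want 1×ALU +2rd +1wr — RD_PORT → AL1|MU0|ME1|BR1|rd0|wr2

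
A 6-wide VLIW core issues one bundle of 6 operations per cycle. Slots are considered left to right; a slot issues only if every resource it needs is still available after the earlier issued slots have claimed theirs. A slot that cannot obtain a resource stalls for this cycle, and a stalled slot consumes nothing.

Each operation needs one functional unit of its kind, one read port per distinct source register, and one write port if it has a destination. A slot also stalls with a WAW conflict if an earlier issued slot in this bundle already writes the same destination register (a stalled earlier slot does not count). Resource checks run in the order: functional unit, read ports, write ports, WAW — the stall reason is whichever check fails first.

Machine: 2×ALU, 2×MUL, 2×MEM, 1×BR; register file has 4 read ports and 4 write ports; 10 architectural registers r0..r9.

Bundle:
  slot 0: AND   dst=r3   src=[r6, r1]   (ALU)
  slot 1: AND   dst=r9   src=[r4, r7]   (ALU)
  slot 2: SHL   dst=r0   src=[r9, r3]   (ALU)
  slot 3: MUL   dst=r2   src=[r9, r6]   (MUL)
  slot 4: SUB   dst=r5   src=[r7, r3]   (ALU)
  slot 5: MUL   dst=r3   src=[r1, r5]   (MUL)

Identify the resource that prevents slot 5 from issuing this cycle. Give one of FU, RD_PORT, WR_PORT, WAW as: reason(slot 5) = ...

slot 0 (ALU): ISSUE — free A1,Mu2,Ld2,B1 rp2 wp3
slot 1 (ALU): ISSUE — free A0,Mu2,Ld2,B1 rp0 wp2
slot 2 (ALU): stall FU — free A0,Mu2,Ld2,B1 rp0 wp2
slot 3 (MUL): stall RD_PORT — free A0,Mu2,Ld2,B1 rp0 wp2
slot 4 (ALU): stall FU — free A0,Mu2,Ld2,B1 rp0 wp2
slot 5 (MUL): stall RD_PORT — free A0,Mu2,Ld2,B1 rp0 wp2

reason(slot 5) = RD_PORT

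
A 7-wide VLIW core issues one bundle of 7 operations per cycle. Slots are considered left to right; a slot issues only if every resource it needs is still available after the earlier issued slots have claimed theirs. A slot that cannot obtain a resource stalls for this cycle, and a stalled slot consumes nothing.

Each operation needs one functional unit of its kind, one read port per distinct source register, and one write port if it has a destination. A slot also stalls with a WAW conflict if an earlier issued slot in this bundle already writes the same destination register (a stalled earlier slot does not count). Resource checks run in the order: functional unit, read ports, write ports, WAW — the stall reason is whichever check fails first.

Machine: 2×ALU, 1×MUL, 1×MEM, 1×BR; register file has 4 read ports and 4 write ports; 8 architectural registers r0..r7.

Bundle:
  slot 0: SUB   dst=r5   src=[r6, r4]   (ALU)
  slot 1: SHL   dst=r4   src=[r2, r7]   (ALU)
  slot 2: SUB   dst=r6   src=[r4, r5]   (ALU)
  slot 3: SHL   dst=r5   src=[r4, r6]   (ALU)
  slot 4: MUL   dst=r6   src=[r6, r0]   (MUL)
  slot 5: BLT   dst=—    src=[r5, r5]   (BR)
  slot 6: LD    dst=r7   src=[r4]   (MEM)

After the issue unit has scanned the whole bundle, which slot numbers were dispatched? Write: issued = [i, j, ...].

issued = [0, 1]

slot 0 (ALU): ISSUE — free A1,Mu1,Ld1,B1 rp2 wp3
slot 1 (ALU): ISSUE — free A0,Mu1,Ld1,B1 rp0 wp2
slot 2 (ALU): stall FU — free A0,Mu1,Ld1,B1 rp0 wp2
slot 3 (ALU): stall FU — free A0,Mu1,Ld1,B1 rp0 wp2
slot 4 (MUL): stall RD_PORT — free A0,Mu1,Ld1,B1 rp0 wp2
slot 5 (BR): stall RD_PORT — free A0,Mu1,Ld1,B1 rp0 wp2
slot 6 (MEM): stall RD_PORT — free A0,Mu1,Ld1,B1 rp0 wp2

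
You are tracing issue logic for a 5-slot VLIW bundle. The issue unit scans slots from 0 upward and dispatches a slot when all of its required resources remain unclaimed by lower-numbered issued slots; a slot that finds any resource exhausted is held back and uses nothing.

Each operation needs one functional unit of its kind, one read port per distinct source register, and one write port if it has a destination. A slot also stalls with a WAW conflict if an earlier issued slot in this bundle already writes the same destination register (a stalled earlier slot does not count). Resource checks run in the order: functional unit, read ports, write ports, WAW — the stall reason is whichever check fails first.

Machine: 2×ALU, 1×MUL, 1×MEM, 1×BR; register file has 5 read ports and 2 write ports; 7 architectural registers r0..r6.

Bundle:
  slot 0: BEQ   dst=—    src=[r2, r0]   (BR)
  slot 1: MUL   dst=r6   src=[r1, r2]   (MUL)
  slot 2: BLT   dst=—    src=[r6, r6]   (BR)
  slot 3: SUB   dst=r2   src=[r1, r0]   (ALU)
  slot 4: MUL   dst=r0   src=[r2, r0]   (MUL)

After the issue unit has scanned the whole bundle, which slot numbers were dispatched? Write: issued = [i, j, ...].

issued = [0, 1]

[0] BR needs rd=2 wr=0: ok; after: ALU=2 MUL=1 MEM=1 BR=0, R=3, W=2
[1] MUL needs rd=2 wr=1: ok; after: ALU=2 MUL=0 MEM=1 BR=0, R=1, W=1
[2] BR needs rd=1 wr=0: FU; after: ALU=2 MUL=0 MEM=1 BR=0, R=1, W=1
[3] ALU needs rd=2 wr=1: RD_PORT; after: ALU=2 MUL=0 MEM=1 BR=0, R=1, W=1
[4] MUL needs rd=2 wr=1: FU; after: ALU=2 MUL=0 MEM=1 BR=0, R=1, W=1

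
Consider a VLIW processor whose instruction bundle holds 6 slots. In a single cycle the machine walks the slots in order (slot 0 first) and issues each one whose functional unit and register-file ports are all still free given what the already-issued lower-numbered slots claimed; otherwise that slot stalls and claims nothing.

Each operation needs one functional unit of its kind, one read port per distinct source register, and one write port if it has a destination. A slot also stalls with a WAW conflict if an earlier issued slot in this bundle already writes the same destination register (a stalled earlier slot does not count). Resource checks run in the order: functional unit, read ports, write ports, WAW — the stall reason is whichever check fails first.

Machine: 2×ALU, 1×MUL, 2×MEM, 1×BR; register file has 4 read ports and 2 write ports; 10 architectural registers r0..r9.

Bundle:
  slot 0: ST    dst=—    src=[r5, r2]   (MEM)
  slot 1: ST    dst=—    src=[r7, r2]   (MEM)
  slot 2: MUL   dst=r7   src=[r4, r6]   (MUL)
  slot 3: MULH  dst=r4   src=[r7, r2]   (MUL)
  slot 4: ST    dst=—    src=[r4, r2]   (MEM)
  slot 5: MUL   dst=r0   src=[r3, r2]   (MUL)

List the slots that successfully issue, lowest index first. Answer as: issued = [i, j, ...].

[0] MEM needs rd=2 wr=0: ok; after: ALU=2 MUL=1 MEM=1 BR=1, R=2, W=2
[1] MEM needs rd=2 wr=0: ok; after: ALU=2 MUL=1 MEM=0 BR=1, R=0, W=2
[2] MUL needs rd=2 wr=1: RD_PORT; after: ALU=2 MUL=1 MEM=0 BR=1, R=0, W=2
[3] MUL needs rd=2 wr=1: RD_PORT; after: ALU=2 MUL=1 MEM=0 BR=1, R=0, W=2
[4] MEM needs rd=2 wr=0: FU; after: ALU=2 MUL=1 MEM=0 BR=1, R=0, W=2
[5] MUL needs rd=2 wr=1: RD_PORT; after: ALU=2 MUL=1 MEM=0 BR=1, R=0, W=2

issued = [0, 1]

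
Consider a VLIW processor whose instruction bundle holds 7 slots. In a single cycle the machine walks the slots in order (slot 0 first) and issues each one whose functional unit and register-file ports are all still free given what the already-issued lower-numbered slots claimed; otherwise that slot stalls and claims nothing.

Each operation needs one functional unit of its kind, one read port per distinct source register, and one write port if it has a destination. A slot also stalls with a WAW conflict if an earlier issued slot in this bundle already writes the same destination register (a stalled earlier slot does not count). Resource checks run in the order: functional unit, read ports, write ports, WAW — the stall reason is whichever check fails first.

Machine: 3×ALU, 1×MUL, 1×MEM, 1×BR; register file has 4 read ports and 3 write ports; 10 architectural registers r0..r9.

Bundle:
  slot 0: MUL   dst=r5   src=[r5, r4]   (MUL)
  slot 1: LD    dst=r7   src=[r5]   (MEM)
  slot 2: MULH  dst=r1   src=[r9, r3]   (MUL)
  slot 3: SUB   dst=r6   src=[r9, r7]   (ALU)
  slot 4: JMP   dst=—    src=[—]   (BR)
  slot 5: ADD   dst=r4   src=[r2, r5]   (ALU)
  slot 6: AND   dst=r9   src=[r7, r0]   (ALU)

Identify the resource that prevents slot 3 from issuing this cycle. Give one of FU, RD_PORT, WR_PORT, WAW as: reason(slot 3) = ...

reason(slot 3) = RD_PORT

  0. MUL→r5 ⇒ go  {3A/0Mu/1Ld/1B | 2r 2w}
  1. MEM→r7 ⇒ go  {3A/0Mu/0Ld/1B | 1r 1w}
  2. MUL→r1 ⇒ no(FU)  {3A/0Mu/0Ld/1B | 1r 1w}
  3. ALU→r6 ⇒ no(RD_PORT)  {3A/0Mu/0Ld/1B | 1r 1w}
  4. BR ⇒ go  {3A/0Mu/0Ld/0B | 1r 1w}
  5. ALU→r4 ⇒ no(RD_PORT)  {3A/0Mu/0Ld/0B | 1r 1w}
  6. ALU→r9 ⇒ no(RD_PORT)  {3A/0Mu/0Ld/0B | 1r 1w}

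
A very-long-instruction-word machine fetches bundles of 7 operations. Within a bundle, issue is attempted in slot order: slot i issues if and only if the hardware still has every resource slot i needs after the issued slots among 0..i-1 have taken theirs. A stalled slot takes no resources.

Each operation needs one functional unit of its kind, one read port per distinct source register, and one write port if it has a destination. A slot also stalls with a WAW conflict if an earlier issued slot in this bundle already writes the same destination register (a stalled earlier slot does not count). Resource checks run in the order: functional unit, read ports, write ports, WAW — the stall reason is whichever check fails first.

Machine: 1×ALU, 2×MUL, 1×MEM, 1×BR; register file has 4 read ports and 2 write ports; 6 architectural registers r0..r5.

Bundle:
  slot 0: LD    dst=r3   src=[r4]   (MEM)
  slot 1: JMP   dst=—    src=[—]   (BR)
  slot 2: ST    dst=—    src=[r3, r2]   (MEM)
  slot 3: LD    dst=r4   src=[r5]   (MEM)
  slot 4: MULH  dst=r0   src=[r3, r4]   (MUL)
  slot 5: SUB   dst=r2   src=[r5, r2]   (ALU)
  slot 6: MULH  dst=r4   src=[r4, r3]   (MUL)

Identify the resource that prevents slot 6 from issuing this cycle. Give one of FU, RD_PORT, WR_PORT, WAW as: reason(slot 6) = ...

(0) want 1×MEM +1rd +1wr — yes → AL1|MU2|ME0|BR1|rd3|wr1
(1) want 1×BR +0rd +0wr — yes → AL1|MU2|ME0|BR0|rd3|wr1
(2) want 1×MEM +2rd +0wr — FU → AL1|MU2|ME0|BR0|rd3|wr1
(3) want 1×MEM +1rd +1wr — FU → AL1|MU2|ME0|BR0|rd3|wr1
(4) want 1×MUL +2rd +1wr — yes → AL1|MU1|ME0|BR0|rd1|wr0
(5) want 1×ALU +2rd +1wr — RD_PORT → AL1|MU1|ME0|BR0|rd1|wr0
(6) want 1×MUL +2rd +1wr — RD_PORT → AL1|MU1|ME0|BR0|rd1|wr0

reason(slot 6) = RD_PORT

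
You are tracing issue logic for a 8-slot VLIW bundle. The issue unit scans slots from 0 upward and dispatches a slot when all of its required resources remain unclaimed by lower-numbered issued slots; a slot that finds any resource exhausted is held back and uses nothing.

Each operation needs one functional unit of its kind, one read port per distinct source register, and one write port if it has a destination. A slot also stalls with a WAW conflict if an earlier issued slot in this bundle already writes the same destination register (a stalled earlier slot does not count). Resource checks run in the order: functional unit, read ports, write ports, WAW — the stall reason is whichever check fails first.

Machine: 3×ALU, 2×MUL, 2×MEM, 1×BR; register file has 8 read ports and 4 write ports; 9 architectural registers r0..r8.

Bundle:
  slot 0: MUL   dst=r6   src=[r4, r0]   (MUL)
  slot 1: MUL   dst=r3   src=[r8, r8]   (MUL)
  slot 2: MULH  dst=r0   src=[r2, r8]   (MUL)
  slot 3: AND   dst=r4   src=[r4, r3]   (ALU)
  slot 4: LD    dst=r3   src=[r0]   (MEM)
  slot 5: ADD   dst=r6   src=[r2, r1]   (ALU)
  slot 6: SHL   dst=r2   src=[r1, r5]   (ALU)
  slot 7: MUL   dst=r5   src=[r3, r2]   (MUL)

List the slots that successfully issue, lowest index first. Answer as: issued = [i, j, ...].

issued = [0, 1, 3, 6]

  0. MUL→r6 ⇒ go  {3A/1Mu/2Ld/1B | 6r 3w}
  1. MUL→r3 ⇒ go  {3A/0Mu/2Ld/1B | 5r 2w}
  2. MUL→r0 ⇒ no(FU)  {3A/0Mu/2Ld/1B | 5r 2w}
  3. ALU→r4 ⇒ go  {2A/0Mu/2Ld/1B | 3r 1w}
  4. MEM→r3 ⇒ no(WAW)  {2A/0Mu/2Ld/1B | 3r 1w}
  5. ALU→r6 ⇒ no(WAW)  {2A/0Mu/2Ld/1B | 3r 1w}
  6. ALU→r2 ⇒ go  {1A/0Mu/2Ld/1B | 1r 0w}
  7. MUL→r5 ⇒ no(FU)  {1A/0Mu/2Ld/1B | 1r 0w}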